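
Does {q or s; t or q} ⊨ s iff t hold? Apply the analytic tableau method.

Initial set: {(q or s); (t or q); not (s iff t)}.
(q or s): β-rule — branch into q  //  s.
  branch 1 (add q):
    (t or q): β-rule — branch into t  //  q.
      branch 1.1 (add t):
        not (s iff t): β-rule — branch into s, not t  //  not s, t.
          branch 1.1.1 (add s, not t):
            × closes — contains both t and not t.
          branch 1.1.2 (add not s, t):
            ○ open, literals {q=true, s=false, t=true}.
      branch 1.2 (add q):
        not (s iff t): β-rule — branch into s, not t  //  not s, t.
          branch 1.2.1 (add s, not t):
            ○ open, literals {q=true, s=true, t=false}.
          branch 1.2.2 (add not s, t):
            ○ open, literals {q=true, s=false, t=true}.
  branch 2 (add s):
    (t or q): β-rule — branch into t  //  q.
      branch 2.1 (add t):
        not (s iff t): β-rule — branch into s, not t  //  not s, t.
          branch 2.1.1 (add s, not t):
            × closes — contains both t and not t.
          branch 2.1.2 (add not s, t):
            × closes — contains both s and not s.
      branch 2.2 (add q):
        not (s iff t): β-rule — branch into s, not t  //  not s, t.
          branch 2.2.1 (add s, not t):
            ○ open, literals {q=true, s=true, t=false}.
          branch 2.2.2 (add not s, t):
            × closes — contains both s and not s.
4 branches closed, 4 open.
An open branch gives a countermodel: q=true, s=false, t=true (unmentioned atoms arbitrary); the premises hold there but the conclusion fails.

No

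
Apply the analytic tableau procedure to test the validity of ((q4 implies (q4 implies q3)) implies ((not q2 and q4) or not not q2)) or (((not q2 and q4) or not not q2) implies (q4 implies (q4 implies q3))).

Assume the negation and expand:
Initial set: {F (((q4 implies (q4 implies q3)) implies ((not q2 and q4) or not not q2)) or (((not q2 and q4) or not not q2) implies (q4 implies (q4 implies q3))))}.
F (((q4 implies (q4 implies q3)) implies ((not q2 and q4) or not not q2)) or (((not q2 and q4) or not not q2) implies (q4 implies (q4 implies q3)))): α-rule — add F ((q4 implies (q4 implies q3)) implies ((not q2 and q4) or not not q2)), F (((not q2 and q4) or not not q2) implies (q4 implies (q4 implies q3))).
F ((q4 implies (q4 implies q3)) implies ((not q2 and q4) or not not q2)): α-rule — add T (q4 implies (q4 implies q3)), F ((not q2 and q4) or not not q2).
F (((not q2 and q4) or not not q2) implies (q4 implies (q4 implies q3))): α-rule — add T ((not q2 and q4) or not not q2), F (q4 implies (q4 implies q3)).
F ((not q2 and q4) or not not q2): α-rule — add F (not q2 and q4), F not not q2.
F (q4 implies (q4 implies q3)): α-rule — add T q4, F (q4 implies q3).
F not not q2: drop double negation, giving F q2.
F (q4 implies q3): α-rule — add T q4, F q3.
T (q4 implies (q4 implies q3)): β-rule — branch into F q4  //  T (q4 implies q3).
  branch 1 (add F q4):
    × closes — contains both q4 and not q4.
  branch 2 (add T (q4 implies q3)):
    T ((not q2 and q4) or not not q2): β-rule — branch into T (not q2 and q4)  //  T not not q2.
      branch 2.1 (add T (not q2 and q4)):
        T (not q2 and q4): α-rule — add T not q2, T q4.
        F (not q2 and q4): β-rule — branch into F not q2  //  F q4.
          branch 2.1.1 (add F not q2):
            × closes — contains both q2 and not q2.
          branch 2.1.2 (add F q4):
            × closes — contains both q4 and not q4.
      branch 2.2 (add T not not q2):
        T not not q2: drop double negation, giving T q2.
        × closes — contains both q2 and not q2.
All 4 branches close.
Every branch closed, so the negation is unsatisfiable and the formula is valid.

Valid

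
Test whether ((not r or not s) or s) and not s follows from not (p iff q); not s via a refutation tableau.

Yes

Initial set: {not (p iff q); not s; not (((not r or not s) or s) and not s)}.
not (p iff q): β-rule — branch into p, not q  //  not p, q.
  branch 1 (add p, not q):
    not (((not r or not s) or s) and not s): β-rule — branch into not ((not r or not s) or s)  //  not not s.
      branch 1.1 (add not ((not r or not s) or s)):
        not ((not r or not s) or s): α-rule — add not (not r or not s), not s.
        not (not r or not s): α-rule — add not not r, not not s.
        × closes — contains both s and not s.
      branch 1.2 (add not not s):
        × closes — contains both s and not s.
  branch 2 (add not p, q):
    not (((not r or not s) or s) and not s): β-rule — branch into not ((not r or not s) or s)  //  not not s.
      branch 2.1 (add not ((not r or not s) or s)):
        not ((not r or not s) or s): α-rule — add not (not r or not s), not s.
        not (not r or not s): α-rule — add not not r, not not s.
        × closes — contains both s and not s.
      branch 2.2 (add not not s):
        × closes — contains both s and not s.
All 4 branches close.
Every branch closed, so the premises entail the conclusion.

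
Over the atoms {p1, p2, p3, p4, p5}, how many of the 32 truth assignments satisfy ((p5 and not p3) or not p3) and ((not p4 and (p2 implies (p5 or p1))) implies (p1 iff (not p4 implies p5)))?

12

Initial set: {(((p5 and not p3) or not p3) and ((not p4 and (p2 implies (p5 or p1))) implies (p1 iff (not p4 implies p5))))}.
(((p5 and not p3) or not p3) and ((not p4 and (p2 implies (p5 or p1))) implies (p1 iff (not p4 implies p5)))): α-rule — add ((p5 and not p3) or not p3), ((not p4 and (p2 implies (p5 or p1))) implies (p1 iff (not p4 implies p5))).
((p5 and not p3) or not p3): β-rule — branch into (p5 and not p3)  //  not p3.
  branch 1 (add (p5 and not p3)):
    (p5 and not p3): α-rule — add p5, not p3.
    ((not p4 and (p2 implies (p5 or p1))) implies (p1 iff (not p4 implies p5))): β-rule — branch into not (not p4 and (p2 implies (p5 or p1)))  //  (p1 iff (not p4 implies p5)).
      branch 1.1 (add not (not p4 and (p2 implies (p5 or p1)))):
        not (not p4 and (p2 implies (p5 or p1))): β-rule — branch into not not p4  //  not (p2 implies (p5 or p1)).
          branch 1.1.1 (add not not p4):
            ○ open, literals {p3=false, p4=true, p5=true}.
          branch 1.1.2 (add not (p2 implies (p5 or p1))):
            not (p2 implies (p5 or p1)): α-rule — add p2, not (p5 or p1).
            not (p5 or p1): α-rule — add not p5, not p1.
            × closes — contains both p5 and not p5.
      branch 1.2 (add (p1 iff (not p4 implies p5))):
        (p1 iff (not p4 implies p5)): β-rule — branch into p1, (not p4 implies p5)  //  not p1, not (not p4 implies p5).
          branch 1.2.1 (add p1, (not p4 implies p5)):
            (not p4 implies p5): β-rule — branch into not not p4  //  p5.
              branch 1.2.1.1 (add not not p4):
                ○ open, literals {p1=true, p3=false, p4=true, p5=true}.
              branch 1.2.1.2 (add p5):
                ○ open, literals {p1=true, p3=false, p5=true}.
          branch 1.2.2 (add not p1, not (not p4 implies p5)):
            not (not p4 implies p5): α-rule — add not p4, not p5.
            × closes — contains both p5 and not p5.
  branch 2 (add not p3):
    ((not p4 and (p2 implies (p5 or p1))) implies (p1 iff (not p4 implies p5))): β-rule — branch into not (not p4 and (p2 implies (p5 or p1)))  //  (p1 iff (not p4 implies p5)).
      branch 2.1 (add not (not p4 and (p2 implies (p5 or p1)))):
        not (not p4 and (p2 implies (p5 or p1))): β-rule — branch into not not p4  //  not (p2 implies (p5 or p1)).
          branch 2.1.1 (add not not p4):
            ○ open, literals {p3=false, p4=true}.
          branch 2.1.2 (add not (p2 implies (p5 or p1))):
            not (p2 implies (p5 or p1)): α-rule — add p2, not (p5 or p1).
            not (p5 or p1): α-rule — add not p5, not p1.
            ○ open, literals {p1=false, p2=true, p3=false, p5=false}.
      branch 2.2 (add (p1 iff (not p4 implies p5))):
        (p1 iff (not p4 implies p5)): β-rule — branch into p1, (not p4 implies p5)  //  not p1, not (not p4 implies p5).
          branch 2.2.1 (add p1, (not p4 implies p5)):
            (not p4 implies p5): β-rule — branch into not not p4  //  p5.
              branch 2.2.1.1 (add not not p4):
                ○ open, literals {p1=true, p3=false, p4=true}.
              branch 2.2.1.2 (add p5):
                ○ open, literals {p1=true, p3=false, p5=true}.
          branch 2.2.2 (add not p1, not (not p4 implies p5)):
            not (not p4 implies p5): α-rule — add not p4, not p5.
            ○ open, literals {p1=false, p3=false, p4=false, p5=false}.
2 branches closed, 8 open.
Each open branch fixes some atoms; the unmentioned ones are free. Counting distinct full assignments: branch {p3=false, p4=true, p5=true} (p1, p2) contributes 4 new; branch {p1=true, p3=false, p4=true, p5=true} (p2) contributes 0 new; branch {p1=true, p3=false, p5=true} (p2, p4) contributes 2 new; branch {p3=false, p4=true} (p1, p2, p5) contributes 4 new; branch {p1=false, p2=true, p3=false, p5=false} (p4) contributes 1 new; branch {p1=true, p3=false, p4=true} (p2, p5) contributes 0 new; branch {p1=true, p3=false, p5=true} (p2, p4) contributes 0 new; branch {p1=false, p3=false, p4=false, p5=false} (p2) contributes 1 new. Total: 12.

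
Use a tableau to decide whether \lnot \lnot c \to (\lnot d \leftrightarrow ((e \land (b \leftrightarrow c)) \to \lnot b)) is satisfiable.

Initial set: {T (\lnot \lnot c \to (\lnot d \leftrightarrow ((e \land (b \leftrightarrow c)) \to \lnot b)))}.
T (\lnot \lnot c \to (\lnot d \leftrightarrow ((e \land (b \leftrightarrow c)) \to \lnot b))): β-rule — branch into F \lnot \lnot c  //  T (\lnot d \leftrightarrow ((e \land (b \leftrightarrow c)) \to \lnot b)).
  branch 1 (add F \lnot \lnot c):
    F \lnot \lnot c: drop double negation, giving F c.
    ○ open, literals {c=false}.
  branch 2 (add T (\lnot d \leftrightarrow ((e \land (b \leftrightarrow c)) \to \lnot b))):
    T (\lnot d \leftrightarrow ((e \land (b \leftrightarrow c)) \to \lnot b)): β-rule — branch into T \lnot d, T ((e \land (b \leftrightarrow c)) \to \lnot b)  //  F \lnot d, F ((e \land (b \leftrightarrow c)) \to \lnot b).
      branch 2.1 (add T \lnot d, T ((e \land (b \leftrightarrow c)) \to \lnot b)):
        T ((e \land (b \leftrightarrow c)) \to \lnot b): β-rule — branch into F (e \land (b \leftrightarrow c))  //  T \lnot b.
          branch 2.1.1 (add F (e \land (b \leftrightarrow c))):
            F (e \land (b \leftrightarrow c)): β-rule — branch into F e  //  F (b \leftrightarrow c).
              branch 2.1.1.1 (add F e):
                ○ open, literals {d=false, e=false}.
              branch 2.1.1.2 (add F (b \leftrightarrow c)):
                F (b \leftrightarrow c): β-rule — branch into T b, F c  //  F b, T c.
                  branch 2.1.1.2.1 (add T b, F c):
                    ○ open, literals {b=true, c=false, d=false}.
                  branch 2.1.1.2.2 (add F b, T c):
                    ○ open, literals {b=false, c=true, d=false}.
          branch 2.1.2 (add T \lnot b):
            ○ open, literals {b=false, d=false}.
      branch 2.2 (add F \lnot d, F ((e \land (b \leftrightarrow c)) \to \lnot b)):
        F ((e \land (b \leftrightarrow c)) \to \lnot b): α-rule — add T (e \land (b \leftrightarrow c)), F \lnot b.
        T (e \land (b \leftrightarrow c)): α-rule — add T e, T (b \leftrightarrow c).
        T (b \leftrightarrow c): β-rule — branch into T b, T c  //  F b, F c.
          branch 2.2.1 (add T b, T c):
            ○ open, literals {b=true, c=true, d=true, e=true}.
          branch 2.2.2 (add F b, F c):
            × closes — contains both b and \lnot b.
1 branch closed, 6 open.
An open branch gives a satisfying assignment: c=false.

Satisfiable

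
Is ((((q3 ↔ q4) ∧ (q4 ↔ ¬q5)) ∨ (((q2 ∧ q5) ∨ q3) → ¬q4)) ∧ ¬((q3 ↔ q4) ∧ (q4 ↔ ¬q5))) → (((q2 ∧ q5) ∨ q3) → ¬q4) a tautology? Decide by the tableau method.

Valid

Assume the negation and expand:
Initial set: {¬(((((q3 ↔ q4) ∧ (q4 ↔ ¬q5)) ∨ (((q2 ∧ q5) ∨ q3) → ¬q4)) ∧ ¬((q3 ↔ q4) ∧ (q4 ↔ ¬q5))) → (((q2 ∧ q5) ∨ q3) → ¬q4))}.
¬(((((q3 ↔ q4) ∧ (q4 ↔ ¬q5)) ∨ (((q2 ∧ q5) ∨ q3) → ¬q4)) ∧ ¬((q3 ↔ q4) ∧ (q4 ↔ ¬q5))) → (((q2 ∧ q5) ∨ q3) → ¬q4)): α-rule — add ((((q3 ↔ q4) ∧ (q4 ↔ ¬q5)) ∨ (((q2 ∧ q5) ∨ q3) → ¬q4)) ∧ ¬((q3 ↔ q4) ∧ (q4 ↔ ¬q5))), ¬(((q2 ∧ q5) ∨ q3) → ¬q4).
((((q3 ↔ q4) ∧ (q4 ↔ ¬q5)) ∨ (((q2 ∧ q5) ∨ q3) → ¬q4)) ∧ ¬((q3 ↔ q4) ∧ (q4 ↔ ¬q5))): α-rule — add (((q3 ↔ q4) ∧ (q4 ↔ ¬q5)) ∨ (((q2 ∧ q5) ∨ q3) → ¬q4)), ¬((q3 ↔ q4) ∧ (q4 ↔ ¬q5)).
¬(((q2 ∧ q5) ∨ q3) → ¬q4): α-rule — add ((q2 ∧ q5) ∨ q3), ¬¬q4.
(((q3 ↔ q4) ∧ (q4 ↔ ¬q5)) ∨ (((q2 ∧ q5) ∨ q3) → ¬q4)): β-rule — branch into ((q3 ↔ q4) ∧ (q4 ↔ ¬q5))  //  (((q2 ∧ q5) ∨ q3) → ¬q4).
  branch 1 (add ((q3 ↔ q4) ∧ (q4 ↔ ¬q5))):
    ((q3 ↔ q4) ∧ (q4 ↔ ¬q5)): α-rule — add (q3 ↔ q4), (q4 ↔ ¬q5).
    ¬((q3 ↔ q4) ∧ (q4 ↔ ¬q5)): β-rule — branch into ¬(q3 ↔ q4)  //  ¬(q4 ↔ ¬q5).
      branch 1.1 (add ¬(q3 ↔ q4)):
        ((q2 ∧ q5) ∨ q3): β-rule — branch into (q2 ∧ q5)  //  q3.
          branch 1.1.1 (add (q2 ∧ q5)):
            (q2 ∧ q5): α-rule — add q2, q5.
            (q3 ↔ q4): β-rule — branch into q3, q4  //  ¬q3, ¬q4.
              branch 1.1.1.1 (add q3, q4):
                (q4 ↔ ¬q5): β-rule — branch into q4, ¬q5  //  ¬q4, ¬¬q5.
                  branch 1.1.1.1.1 (add q4, ¬q5):
                    × closes — contains both q5 and ¬q5.
                  branch 1.1.1.1.2 (add ¬q4, ¬¬q5):
                    × closes — contains both q4 and ¬q4.
              branch 1.1.1.2 (add ¬q3, ¬q4):
                × closes — contains both q4 and ¬q4.
          branch 1.1.2 (add q3):
            (q3 ↔ q4): β-rule — branch into q3, q4  //  ¬q3, ¬q4.
              branch 1.1.2.1 (add q3, q4):
                (q4 ↔ ¬q5): β-rule — branch into q4, ¬q5  //  ¬q4, ¬¬q5.
                  branch 1.1.2.1.1 (add q4, ¬q5):
                    ¬(q3 ↔ q4): β-rule — branch into q3, ¬q4  //  ¬q3, q4.
                      branch 1.1.2.1.1.1 (add q3, ¬q4):
                        × closes — contains both q4 and ¬q4.
                      branch 1.1.2.1.1.2 (add ¬q3, q4):
                        × closes — contains both q3 and ¬q3.
                  branch 1.1.2.1.2 (add ¬q4, ¬¬q5):
                    × closes — contains both q4 and ¬q4.
              branch 1.1.2.2 (add ¬q3, ¬q4):
                × closes — contains both q3 and ¬q3.
      branch 1.2 (add ¬(q4 ↔ ¬q5)):
        ((q2 ∧ q5) ∨ q3): β-rule — branch into (q2 ∧ q5)  //  q3.
          branch 1.2.1 (add (q2 ∧ q5)):
            (q2 ∧ q5): α-rule — add q2, q5.
            (q3 ↔ q4): β-rule — branch into q3, q4  //  ¬q3, ¬q4.
              branch 1.2.1.1 (add q3, q4):
                (q4 ↔ ¬q5): β-rule — branch into q4, ¬q5  //  ¬q4, ¬¬q5.
                  branch 1.2.1.1.1 (add q4, ¬q5):
                    × closes — contains both q5 and ¬q5.
                  branch 1.2.1.1.2 (add ¬q4, ¬¬q5):
                    × closes — contains both q4 and ¬q4.
              branch 1.2.1.2 (add ¬q3, ¬q4):
                × closes — contains both q4 and ¬q4.
          branch 1.2.2 (add q3):
            (q3 ↔ q4): β-rule — branch into q3, q4  //  ¬q3, ¬q4.
              branch 1.2.2.1 (add q3, q4):
                (q4 ↔ ¬q5): β-rule — branch into q4, ¬q5  //  ¬q4, ¬¬q5.
                  branch 1.2.2.1.1 (add q4, ¬q5):
                    ¬(q4 ↔ ¬q5): β-rule — branch into q4, ¬¬q5  //  ¬q4, ¬q5.
                      branch 1.2.2.1.1.1 (add q4, ¬¬q5):
                        × closes — contains both q5 and ¬q5.
                      branch 1.2.2.1.1.2 (add ¬q4, ¬q5):
                        × closes — contains both q4 and ¬q4.
                  branch 1.2.2.1.2 (add ¬q4, ¬¬q5):
                    × closes — contains both q4 and ¬q4.
              branch 1.2.2.2 (add ¬q3, ¬q4):
                × closes — contains both q3 and ¬q3.
  branch 2 (add (((q2 ∧ q5) ∨ q3) → ¬q4)):
    ¬((q3 ↔ q4) ∧ (q4 ↔ ¬q5)): β-rule — branch into ¬(q3 ↔ q4)  //  ¬(q4 ↔ ¬q5).
      branch 2.1 (add ¬(q3 ↔ q4)):
        ((q2 ∧ q5) ∨ q3): β-rule — branch into (q2 ∧ q5)  //  q3.
          branch 2.1.1 (add (q2 ∧ q5)):
            (q2 ∧ q5): α-rule — add q2, q5.
            (((q2 ∧ q5) ∨ q3) → ¬q4): β-rule — branch into ¬((q2 ∧ q5) ∨ q3)  //  ¬q4.
              branch 2.1.1.1 (add ¬((q2 ∧ q5) ∨ q3)):
                ¬((q2 ∧ q5) ∨ q3): α-rule — add ¬(q2 ∧ q5), ¬q3.
                ¬(q3 ↔ q4): β-rule — branch into q3, ¬q4  //  ¬q3, q4.
                  branch 2.1.1.1.1 (add q3, ¬q4):
                    × closes — contains both q3 and ¬q3.
                  branch 2.1.1.1.2 (add ¬q3, q4):
                    ¬(q2 ∧ q5): β-rule — branch into ¬q2  //  ¬q5.
                      branch 2.1.1.1.2.1 (add ¬q2):
                        × closes — contains both q2 and ¬q2.
                      branch 2.1.1.1.2.2 (add ¬q5):
                        × closes — contains both q5 and ¬q5.
              branch 2.1.1.2 (add ¬q4):
                × closes — contains both q4 and ¬q4.
          branch 2.1.2 (add q3):
            (((q2 ∧ q5) ∨ q3) → ¬q4): β-rule — branch into ¬((q2 ∧ q5) ∨ q3)  //  ¬q4.
              branch 2.1.2.1 (add ¬((q2 ∧ q5) ∨ q3)):
                ¬((q2 ∧ q5) ∨ q3): α-rule — add ¬(q2 ∧ q5), ¬q3.
                × closes — contains both q3 and ¬q3.
              branch 2.1.2.2 (add ¬q4):
                × closes — contains both q4 and ¬q4.
      branch 2.2 (add ¬(q4 ↔ ¬q5)):
        ((q2 ∧ q5) ∨ q3): β-rule — branch into (q2 ∧ q5)  //  q3.
          branch 2.2.1 (add (q2 ∧ q5)):
            (q2 ∧ q5): α-rule — add q2, q5.
            (((q2 ∧ q5) ∨ q3) → ¬q4): β-rule — branch into ¬((q2 ∧ q5) ∨ q3)  //  ¬q4.
              branch 2.2.1.1 (add ¬((q2 ∧ q5) ∨ q3)):
                ¬((q2 ∧ q5) ∨ q3): α-rule — add ¬(q2 ∧ q5), ¬q3.
                ¬(q4 ↔ ¬q5): β-rule — branch into q4, ¬¬q5  //  ¬q4, ¬q5.
                  branch 2.2.1.1.1 (add q4, ¬¬q5):
                    ¬(q2 ∧ q5): β-rule — branch into ¬q2  //  ¬q5.
                      branch 2.2.1.1.1.1 (add ¬q2):
                        × closes — contains both q2 and ¬q2.
                      branch 2.2.1.1.1.2 (add ¬q5):
                        × closes — contains both q5 and ¬q5.
                  branch 2.2.1.1.2 (add ¬q4, ¬q5):
                    × closes — contains both q4 and ¬q4.
              branch 2.2.1.2 (add ¬q4):
                × closes — contains both q4 and ¬q4.
          branch 2.2.2 (add q3):
            (((q2 ∧ q5) ∨ q3) → ¬q4): β-rule — branch into ¬((q2 ∧ q5) ∨ q3)  //  ¬q4.
              branch 2.2.2.1 (add ¬((q2 ∧ q5) ∨ q3)):
                ¬((q2 ∧ q5) ∨ q3): α-rule — add ¬(q2 ∧ q5), ¬q3.
                × closes — contains both q3 and ¬q3.
              branch 2.2.2.2 (add ¬q4):
                × closes — contains both q4 and ¬q4.
All 26 branches close.
Every branch closed, so the negation is unsatisfiable and the formula is valid.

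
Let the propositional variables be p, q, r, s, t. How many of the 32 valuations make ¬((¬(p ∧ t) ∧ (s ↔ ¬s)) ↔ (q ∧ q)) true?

16

Initial set: {¬((¬(p ∧ t) ∧ (s ↔ ¬s)) ↔ (q ∧ q))}.
¬((¬(p ∧ t) ∧ (s ↔ ¬s)) ↔ (q ∧ q)): β-rule — branch into (¬(p ∧ t) ∧ (s ↔ ¬s)), ¬(q ∧ q)  //  ¬(¬(p ∧ t) ∧ (s ↔ ¬s)), (q ∧ q).
  branch 1 (add (¬(p ∧ t) ∧ (s ↔ ¬s)), ¬(q ∧ q)):
    (¬(p ∧ t) ∧ (s ↔ ¬s)): α-rule — add ¬(p ∧ t), (s ↔ ¬s).
    ¬(q ∧ q): β-rule — branch into ¬q  //  ¬q.
      branch 1.1 (add ¬q):
        ¬(p ∧ t): β-rule — branch into ¬p  //  ¬t.
          branch 1.1.1 (add ¬p):
            (s ↔ ¬s): β-rule — branch into s, ¬s  //  ¬s, ¬¬s.
              branch 1.1.1.1 (add s, ¬s):
                × closes — contains both s and ¬s.
              branch 1.1.1.2 (add ¬s, ¬¬s):
                × closes — contains both s and ¬s.
          branch 1.1.2 (add ¬t):
            (s ↔ ¬s): β-rule — branch into s, ¬s  //  ¬s, ¬¬s.
              branch 1.1.2.1 (add s, ¬s):
                × closes — contains both s and ¬s.
              branch 1.1.2.2 (add ¬s, ¬¬s):
                × closes — contains both s and ¬s.
      branch 1.2 (add ¬q):
        ¬(p ∧ t): β-rule — branch into ¬p  //  ¬t.
          branch 1.2.1 (add ¬p):
            (s ↔ ¬s): β-rule — branch into s, ¬s  //  ¬s, ¬¬s.
              branch 1.2.1.1 (add s, ¬s):
                × closes — contains both s and ¬s.
              branch 1.2.1.2 (add ¬s, ¬¬s):
                × closes — contains both s and ¬s.
          branch 1.2.2 (add ¬t):
            (s ↔ ¬s): β-rule — branch into s, ¬s  //  ¬s, ¬¬s.
              branch 1.2.2.1 (add s, ¬s):
                × closes — contains both s and ¬s.
              branch 1.2.2.2 (add ¬s, ¬¬s):
                × closes — contains both s and ¬s.
  branch 2 (add ¬(¬(p ∧ t) ∧ (s ↔ ¬s)), (q ∧ q)):
    (q ∧ q): α-rule — add q, q.
    ¬(¬(p ∧ t) ∧ (s ↔ ¬s)): β-rule — branch into ¬¬(p ∧ t)  //  ¬(s ↔ ¬s).
      branch 2.1 (add ¬¬(p ∧ t)):
        ¬¬(p ∧ t): α-rule — add p, t.
        ○ open, literals {p=true, q=true, t=true}.
      branch 2.2 (add ¬(s ↔ ¬s)):
        ¬(s ↔ ¬s): β-rule — branch into s, ¬¬s  //  ¬s, ¬s.
          branch 2.2.1 (add s, ¬¬s):
            ○ open, literals {q=true, s=true}.
          branch 2.2.2 (add ¬s, ¬s):
            ○ open, literals {q=true, s=false}.
8 branches closed, 3 open.
Each open branch fixes some atoms; the unmentioned ones are free. Counting distinct full assignments: branch {p=true, q=true, t=true} (r, s) contributes 4 new; branch {q=true, s=true} (p, r, t) contributes 6 new; branch {q=true, s=false} (p, r, t) contributes 6 new. Total: 16.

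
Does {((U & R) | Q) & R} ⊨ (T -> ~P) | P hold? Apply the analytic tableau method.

Initial set: {(((U & R) | Q) & R); ~((T -> ~P) | P)}.
(((U & R) | Q) & R): α-rule — add ((U & R) | Q), R.
~((T -> ~P) | P): α-rule — add ~(T -> ~P), ~P.
~(T -> ~P): α-rule — add T, ~~P.
× closes — contains both P and ~P.
All 1 branch closes.
Every branch closed, so the premises entail the conclusion.

Yes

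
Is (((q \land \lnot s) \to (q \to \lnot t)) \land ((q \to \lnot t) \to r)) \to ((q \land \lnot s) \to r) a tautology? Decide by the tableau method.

Assume the negation and expand:
Initial set: {\lnot ((((q \land \lnot s) \to (q \to \lnot t)) \land ((q \to \lnot t) \to r)) \to ((q \land \lnot s) \to r))}.
\lnot ((((q \land \lnot s) \to (q \to \lnot t)) \land ((q \to \lnot t) \to r)) \to ((q \land \lnot s) \to r)): α-rule — add (((q \land \lnot s) \to (q \to \lnot t)) \land ((q \to \lnot t) \to r)), \lnot ((q \land \lnot s) \to r).
(((q \land \lnot s) \to (q \to \lnot t)) \land ((q \to \lnot t) \to r)): α-rule — add ((q \land \lnot s) \to (q \to \lnot t)), ((q \to \lnot t) \to r).
\lnot ((q \land \lnot s) \to r): α-rule — add (q \land \lnot s), \lnot r.
(q \land \lnot s): α-rule — add q, \lnot s.
((q \land \lnot s) \to (q \to \lnot t)): β-rule — branch into \lnot (q \land \lnot s)  //  (q \to \lnot t).
  branch 1 (add \lnot (q \land \lnot s)):
    ((q \to \lnot t) \to r): β-rule — branch into \lnot (q \to \lnot t)  //  r.
      branch 1.1 (add \lnot (q \to \lnot t)):
        \lnot (q \to \lnot t): α-rule — add q, \lnot \lnot t.
        \lnot (q \land \lnot s): β-rule — branch into \lnot q  //  \lnot \lnot s.
          branch 1.1.1 (add \lnot q):
            × closes — contains both q and \lnot q.
          branch 1.1.2 (add \lnot \lnot s):
            × closes — contains both s and \lnot s.
      branch 1.2 (add r):
        × closes — contains both r and \lnot r.
  branch 2 (add (q \to \lnot t)):
    ((q \to \lnot t) \to r): β-rule — branch into \lnot (q \to \lnot t)  //  r.
      branch 2.1 (add \lnot (q \to \lnot t)):
        \lnot (q \to \lnot t): α-rule — add q, \lnot \lnot t.
        (q \to \lnot t): β-rule — branch into \lnot q  //  \lnot t.
          branch 2.1.1 (add \lnot q):
            × closes — contains both q and \lnot q.
          branch 2.1.2 (add \lnot t):
            × closes — contains both t and \lnot t.
      branch 2.2 (add r):
        × closes — contains both r and \lnot r.
All 6 branches close.
Every branch closed, so the negation is unsatisfiable and the formula is valid.

Valid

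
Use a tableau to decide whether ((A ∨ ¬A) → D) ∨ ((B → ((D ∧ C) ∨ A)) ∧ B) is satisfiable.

Satisfiable

Initial set: {(((A ∨ ¬A) → D) ∨ ((B → ((D ∧ C) ∨ A)) ∧ B))}.
(((A ∨ ¬A) → D) ∨ ((B → ((D ∧ C) ∨ A)) ∧ B)): β-rule — branch into ((A ∨ ¬A) → D)  //  ((B → ((D ∧ C) ∨ A)) ∧ B).
  branch 1 (add ((A ∨ ¬A) → D)):
    ((A ∨ ¬A) → D): β-rule — branch into ¬(A ∨ ¬A)  //  D.
      branch 1.1 (add ¬(A ∨ ¬A)):
        ¬(A ∨ ¬A): α-rule — add ¬A, ¬¬A.
        × closes — contains both A and ¬A.
      branch 1.2 (add D):
        ○ open, literals {D=1}.
  branch 2 (add ((B → ((D ∧ C) ∨ A)) ∧ B)):
    ((B → ((D ∧ C) ∨ A)) ∧ B): α-rule — add (B → ((D ∧ C) ∨ A)), B.
    (B → ((D ∧ C) ∨ A)): β-rule — branch into ¬B  //  ((D ∧ C) ∨ A).
      branch 2.1 (add ¬B):
        × closes — contains both B and ¬B.
      branch 2.2 (add ((D ∧ C) ∨ A)):
        ((D ∧ C) ∨ A): β-rule — branch into (D ∧ C)  //  A.
          branch 2.2.1 (add (D ∧ C)):
            (D ∧ C): α-rule — add D, C.
            ○ open, literals {B=1, C=1, D=1}.
          branch 2.2.2 (add A):
            ○ open, literals {A=1, B=1}.
2 branches closed, 3 open.
An open branch gives a satisfying assignment: D=1.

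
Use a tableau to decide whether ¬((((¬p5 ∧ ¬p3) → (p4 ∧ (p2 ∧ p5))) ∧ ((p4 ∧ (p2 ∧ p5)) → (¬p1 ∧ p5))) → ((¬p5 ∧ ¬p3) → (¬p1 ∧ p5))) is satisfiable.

Initial set: {¬((((¬p5 ∧ ¬p3) → (p4 ∧ (p2 ∧ p5))) ∧ ((p4 ∧ (p2 ∧ p5)) → (¬p1 ∧ p5))) → ((¬p5 ∧ ¬p3) → (¬p1 ∧ p5)))}.
¬((((¬p5 ∧ ¬p3) → (p4 ∧ (p2 ∧ p5))) ∧ ((p4 ∧ (p2 ∧ p5)) → (¬p1 ∧ p5))) → ((¬p5 ∧ ¬p3) → (¬p1 ∧ p5))): α-rule — add (((¬p5 ∧ ¬p3) → (p4 ∧ (p2 ∧ p5))) ∧ ((p4 ∧ (p2 ∧ p5)) → (¬p1 ∧ p5))), ¬((¬p5 ∧ ¬p3) → (¬p1 ∧ p5)).
(((¬p5 ∧ ¬p3) → (p4 ∧ (p2 ∧ p5))) ∧ ((p4 ∧ (p2 ∧ p5)) → (¬p1 ∧ p5))): α-rule — add ((¬p5 ∧ ¬p3) → (p4 ∧ (p2 ∧ p5))), ((p4 ∧ (p2 ∧ p5)) → (¬p1 ∧ p5)).
¬((¬p5 ∧ ¬p3) → (¬p1 ∧ p5)): α-rule — add (¬p5 ∧ ¬p3), ¬(¬p1 ∧ p5).
(¬p5 ∧ ¬p3): α-rule — add ¬p5, ¬p3.
((¬p5 ∧ ¬p3) → (p4 ∧ (p2 ∧ p5))): β-rule — branch into ¬(¬p5 ∧ ¬p3)  //  (p4 ∧ (p2 ∧ p5)).
  branch 1 (add ¬(¬p5 ∧ ¬p3)):
    ((p4 ∧ (p2 ∧ p5)) → (¬p1 ∧ p5)): β-rule — branch into ¬(p4 ∧ (p2 ∧ p5))  //  (¬p1 ∧ p5).
      branch 1.1 (add ¬(p4 ∧ (p2 ∧ p5))):
        ¬(¬p1 ∧ p5): β-rule — branch into ¬¬p1  //  ¬p5.
          branch 1.1.1 (add ¬¬p1):
            ¬(¬p5 ∧ ¬p3): β-rule — branch into ¬¬p5  //  ¬¬p3.
              branch 1.1.1.1 (add ¬¬p5):
                × closes — contains both p5 and ¬p5.
              branch 1.1.1.2 (add ¬¬p3):
                × closes — contains both p3 and ¬p3.
          branch 1.1.2 (add ¬p5):
            ¬(¬p5 ∧ ¬p3): β-rule — branch into ¬¬p5  //  ¬¬p3.
              branch 1.1.2.1 (add ¬¬p5):
                × closes — contains both p5 and ¬p5.
              branch 1.1.2.2 (add ¬¬p3):
                × closes — contains both p3 and ¬p3.
      branch 1.2 (add (¬p1 ∧ p5)):
        (¬p1 ∧ p5): α-rule — add ¬p1, p5.
        × closes — contains both p5 and ¬p5.
  branch 2 (add (p4 ∧ (p2 ∧ p5))):
    (p4 ∧ (p2 ∧ p5)): α-rule — add p4, (p2 ∧ p5).
    (p2 ∧ p5): α-rule — add p2, p5.
    × closes — contains both p5 and ¬p5.
All 6 branches close.
Every branch closed; the formula is unsatisfiable.

Unsatisfiable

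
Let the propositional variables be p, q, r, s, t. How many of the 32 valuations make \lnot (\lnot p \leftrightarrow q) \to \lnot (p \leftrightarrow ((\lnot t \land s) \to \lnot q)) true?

26

Initial set: {(\lnot (\lnot p \leftrightarrow q) \to \lnot (p \leftrightarrow ((\lnot t \land s) \to \lnot q)))}.
(\lnot (\lnot p \leftrightarrow q) \to \lnot (p \leftrightarrow ((\lnot t \land s) \to \lnot q))): β-rule — branch into \lnot \lnot (\lnot p \leftrightarrow q)  //  \lnot (p \leftrightarrow ((\lnot t \land s) \to \lnot q)).
  branch 1 (add \lnot \lnot (\lnot p \leftrightarrow q)):
    \lnot \lnot (\lnot p \leftrightarrow q): β-rule — branch into \lnot p, q  //  \lnot \lnot p, \lnot q.
      branch 1.1 (add \lnot p, q):
        ○ open, literals {p=false, q=true}.
      branch 1.2 (add \lnot \lnot p, \lnot q):
        ○ open, literals {p=true, q=false}.
  branch 2 (add \lnot (p \leftrightarrow ((\lnot t \land s) \to \lnot q))):
    \lnot (p \leftrightarrow ((\lnot t \land s) \to \lnot q)): β-rule — branch into p, \lnot ((\lnot t \land s) \to \lnot q)  //  \lnot p, ((\lnot t \land s) \to \lnot q).
      branch 2.1 (add p, \lnot ((\lnot t \land s) \to \lnot q)):
        \lnot ((\lnot t \land s) \to \lnot q): α-rule — add (\lnot t \land s), \lnot \lnot q.
        (\lnot t \land s): α-rule — add \lnot t, s.
        ○ open, literals {p=true, q=true, s=true, t=false}.
      branch 2.2 (add \lnot p, ((\lnot t \land s) \to \lnot q)):
        ((\lnot t \land s) \to \lnot q): β-rule — branch into \lnot (\lnot t \land s)  //  \lnot q.
          branch 2.2.1 (add \lnot (\lnot t \land s)):
            \lnot (\lnot t \land s): β-rule — branch into \lnot \lnot t  //  \lnot s.
              branch 2.2.1.1 (add \lnot \lnot t):
                ○ open, literals {p=false, t=true}.
              branch 2.2.1.2 (add \lnot s):
                ○ open, literals {p=false, s=false}.
          branch 2.2.2 (add \lnot q):
            ○ open, literals {p=false, q=false}.
0 branches closed, 6 open.
Each open branch fixes some atoms; the unmentioned ones are free. Counting distinct full assignments: branch {p=false, q=true} (r, s, t) contributes 8 new; branch {p=true, q=false} (r, s, t) contributes 8 new; branch {p=true, q=true, s=true, t=false} (r) contributes 2 new; branch {p=false, t=true} (q, r, s) contributes 4 new; branch {p=false, s=false} (q, r, t) contributes 2 new; branch {p=false, q=false} (r, s, t) contributes 2 new. Total: 26.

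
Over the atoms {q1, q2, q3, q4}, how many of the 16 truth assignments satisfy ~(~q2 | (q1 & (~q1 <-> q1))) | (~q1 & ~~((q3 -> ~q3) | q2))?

10

Initial set: {(~(~q2 | (q1 & (~q1 <-> q1))) | (~q1 & ~~((q3 -> ~q3) | q2)))}.
(~(~q2 | (q1 & (~q1 <-> q1))) | (~q1 & ~~((q3 -> ~q3) | q2))): β-rule — branch into ~(~q2 | (q1 & (~q1 <-> q1)))  //  (~q1 & ~~((q3 -> ~q3) | q2)).
  branch 1 (add ~(~q2 | (q1 & (~q1 <-> q1)))):
    ~(~q2 | (q1 & (~q1 <-> q1))): α-rule — add ~~q2, ~(q1 & (~q1 <-> q1)).
    ~(q1 & (~q1 <-> q1)): β-rule — branch into ~q1  //  ~(~q1 <-> q1).
      branch 1.1 (add ~q1):
        ○ open, literals {q1=F, q2=T}.
      branch 1.2 (add ~(~q1 <-> q1)):
        ~(~q1 <-> q1): β-rule — branch into ~q1, ~q1  //  ~~q1, q1.
          branch 1.2.1 (add ~q1, ~q1):
            ○ open, literals {q1=F, q2=T}.
          branch 1.2.2 (add ~~q1, q1):
            ○ open, literals {q1=T, q2=T}.
  branch 2 (add (~q1 & ~~((q3 -> ~q3) | q2))):
    (~q1 & ~~((q3 -> ~q3) | q2)): α-rule — add ~q1, ~~((q3 -> ~q3) | q2).
    ~~((q3 -> ~q3) | q2): drop double negation, giving ((q3 -> ~q3) | q2).
    ((q3 -> ~q3) | q2): β-rule — branch into (q3 -> ~q3)  //  q2.
      branch 2.1 (add (q3 -> ~q3)):
        (q3 -> ~q3): β-rule — branch into ~q3  //  ~q3.
          branch 2.1.1 (add ~q3):
            ○ open, literals {q1=F, q3=F}.
          branch 2.1.2 (add ~q3):
            ○ open, literals {q1=F, q3=F}.
      branch 2.2 (add q2):
        ○ open, literals {q1=F, q2=T}.
0 branches closed, 6 open.
Each open branch fixes some atoms; the unmentioned ones are free. Counting distinct full assignments: branch {q1=F, q2=T} (q3, q4) contributes 4 new; branch {q1=F, q2=T} (q3, q4) contributes 0 new; branch {q1=T, q2=T} (q3, q4) contributes 4 new; branch {q1=F, q3=F} (q2, q4) contributes 2 new; branch {q1=F, q3=F} (q2, q4) contributes 0 new; branch {q1=F, q2=T} (q3, q4) contributes 0 new. Total: 10.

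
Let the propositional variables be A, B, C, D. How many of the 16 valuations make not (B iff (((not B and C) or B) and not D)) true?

Initial set: {not (B iff (((not B and C) or B) and not D))}.
not (B iff (((not B and C) or B) and not D)): β-rule — branch into B, not (((not B and C) or B) and not D)  //  not B, (((not B and C) or B) and not D).
  branch 1 (add B, not (((not B and C) or B) and not D)):
    not (((not B and C) or B) and not D): β-rule — branch into not ((not B and C) or B)  //  not not D.
      branch 1.1 (add not ((not B and C) or B)):
        not ((not B and C) or B): α-rule — add not (not B and C), not B.
        × closes — contains both B and not B.
      branch 1.2 (add not not D):
        ○ open, literals {B=1, D=1}.
  branch 2 (add not B, (((not B and C) or B) and not D)):
    (((not B and C) or B) and not D): α-rule — add ((not B and C) or B), not D.
    ((not B and C) or B): β-rule — branch into (not B and C)  //  B.
      branch 2.1 (add (not B and C)):
        (not B and C): α-rule — add not B, C.
        ○ open, literals {B=0, C=1, D=0}.
      branch 2.2 (add B):
        × closes — contains both B and not B.
2 branches closed, 2 open.
Each open branch fixes some atoms; the unmentioned ones are free. Counting distinct full assignments: branch {B=1, D=1} (A, C) contributes 4 new; branch {B=0, C=1, D=0} (A) contributes 2 new. Total: 6.

6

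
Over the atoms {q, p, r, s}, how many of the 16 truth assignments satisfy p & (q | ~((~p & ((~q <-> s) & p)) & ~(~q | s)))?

8

Initial set: {(p & (q | ~((~p & ((~q <-> s) & p)) & ~(~q | s))))}.
(p & (q | ~((~p & ((~q <-> s) & p)) & ~(~q | s)))): α-rule — add p, (q | ~((~p & ((~q <-> s) & p)) & ~(~q | s))).
(q | ~((~p & ((~q <-> s) & p)) & ~(~q | s))): β-rule — branch into q  //  ~((~p & ((~q <-> s) & p)) & ~(~q | s)).
  branch 1 (add q):
    ○ open, literals {p=true, q=true}.
  branch 2 (add ~((~p & ((~q <-> s) & p)) & ~(~q | s))):
    ~((~p & ((~q <-> s) & p)) & ~(~q | s)): β-rule — branch into ~(~p & ((~q <-> s) & p))  //  ~~(~q | s).
      branch 2.1 (add ~(~p & ((~q <-> s) & p))):
        ~(~p & ((~q <-> s) & p)): β-rule — branch into ~~p  //  ~((~q <-> s) & p).
          branch 2.1.1 (add ~~p):
            ○ open, literals {p=true}.
          branch 2.1.2 (add ~((~q <-> s) & p)):
            ~((~q <-> s) & p): β-rule — branch into ~(~q <-> s)  //  ~p.
              branch 2.1.2.1 (add ~(~q <-> s)):
                ~(~q <-> s): β-rule — branch into ~q, ~s  //  ~~q, s.
                  branch 2.1.2.1.1 (add ~q, ~s):
                    ○ open, literals {p=true, q=false, s=false}.
                  branch 2.1.2.1.2 (add ~~q, s):
                    ○ open, literals {p=true, q=true, s=true}.
              branch 2.1.2.2 (add ~p):
                × closes — contains both p and ~p.
      branch 2.2 (add ~~(~q | s)):
        ~~(~q | s): β-rule — branch into ~q  //  s.
          branch 2.2.1 (add ~q):
            ○ open, literals {p=true, q=false}.
          branch 2.2.2 (add s):
            ○ open, literals {p=true, s=true}.
1 branch closed, 6 open.
Each open branch fixes some atoms; the unmentioned ones are free. Counting distinct full assignments: branch {p=true, q=true} (r, s) contributes 4 new; branch {p=true} (q, r, s) contributes 4 new; branch {p=true, q=false, s=false} (r) contributes 0 new; branch {p=true, q=true, s=true} (r) contributes 0 new; branch {p=true, q=false} (r, s) contributes 0 new; branch {p=true, s=true} (q, r) contributes 0 new. Total: 8.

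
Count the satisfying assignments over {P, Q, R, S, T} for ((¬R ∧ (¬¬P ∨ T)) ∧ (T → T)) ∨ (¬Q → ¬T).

Initial set: {(((¬R ∧ (¬¬P ∨ T)) ∧ (T → T)) ∨ (¬Q → ¬T))}.
(((¬R ∧ (¬¬P ∨ T)) ∧ (T → T)) ∨ (¬Q → ¬T)): β-rule — branch into ((¬R ∧ (¬¬P ∨ T)) ∧ (T → T))  //  (¬Q → ¬T).
  branch 1 (add ((¬R ∧ (¬¬P ∨ T)) ∧ (T → T))):
    ((¬R ∧ (¬¬P ∨ T)) ∧ (T → T)): α-rule — add (¬R ∧ (¬¬P ∨ T)), (T → T).
    (¬R ∧ (¬¬P ∨ T)): α-rule — add ¬R, (¬¬P ∨ T).
    (T → T): β-rule — branch into ¬T  //  T.
      branch 1.1 (add ¬T):
        (¬¬P ∨ T): β-rule — branch into ¬¬P  //  T.
          branch 1.1.1 (add ¬¬P):
            ¬¬P: drop double negation, giving P.
            ○ open, literals {P=1, R=0, T=0}.
          branch 1.1.2 (add T):
            × closes — contains both T and ¬T.
      branch 1.2 (add T):
        (¬¬P ∨ T): β-rule — branch into ¬¬P  //  T.
          branch 1.2.1 (add ¬¬P):
            ¬¬P: drop double negation, giving P.
            ○ open, literals {P=1, R=0, T=1}.
          branch 1.2.2 (add T):
            ○ open, literals {R=0, T=1}.
  branch 2 (add (¬Q → ¬T)):
    (¬Q → ¬T): β-rule — branch into ¬¬Q  //  ¬T.
      branch 2.1 (add ¬¬Q):
        ○ open, literals {Q=1}.
      branch 2.2 (add ¬T):
        ○ open, literals {T=0}.
1 branch closed, 5 open.
Each open branch fixes some atoms; the unmentioned ones are free. Counting distinct full assignments: branch {P=1, R=0, T=0} (Q, S) contributes 4 new; branch {P=1, R=0, T=1} (Q, S) contributes 4 new; branch {R=0, T=1} (P, Q, S) contributes 4 new; branch {Q=1} (P, R, S, T) contributes 10 new; branch {T=0} (P, Q, R, S) contributes 6 new. Total: 28.

28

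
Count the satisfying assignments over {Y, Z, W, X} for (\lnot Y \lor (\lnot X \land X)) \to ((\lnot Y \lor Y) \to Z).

12

Initial set: {T ((\lnot Y \lor (\lnot X \land X)) \to ((\lnot Y \lor Y) \to Z))}.
T ((\lnot Y \lor (\lnot X \land X)) \to ((\lnot Y \lor Y) \to Z)): β-rule — branch into F (\lnot Y \lor (\lnot X \land X))  //  T ((\lnot Y \lor Y) \to Z).
  branch 1 (add F (\lnot Y \lor (\lnot X \land X))):
    F (\lnot Y \lor (\lnot X \land X)): α-rule — add F \lnot Y, F (\lnot X \land X).
    F (\lnot X \land X): β-rule — branch into F \lnot X  //  F X.
      branch 1.1 (add F \lnot X):
        ○ open, literals {X=true, Y=true}.
      branch 1.2 (add F X):
        ○ open, literals {X=false, Y=true}.
  branch 2 (add T ((\lnot Y \lor Y) \to Z)):
    T ((\lnot Y \lor Y) \to Z): β-rule — branch into F (\lnot Y \lor Y)  //  T Z.
      branch 2.1 (add F (\lnot Y \lor Y)):
        F (\lnot Y \lor Y): α-rule — add F \lnot Y, F Y.
        × closes — contains both Y and \lnot Y.
      branch 2.2 (add T Z):
        ○ open, literals {Z=true}.
1 branch closed, 3 open.
Each open branch fixes some atoms; the unmentioned ones are free. Counting distinct full assignments: branch {X=true, Y=true} (Z, W) contributes 4 new; branch {X=false, Y=true} (Z, W) contributes 4 new; branch {Z=true} (Y, W, X) contributes 4 new. Total: 12.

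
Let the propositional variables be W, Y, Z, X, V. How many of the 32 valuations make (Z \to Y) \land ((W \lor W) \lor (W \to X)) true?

Initial set: {((Z \to Y) \land ((W \lor W) \lor (W \to X)))}.
((Z \to Y) \land ((W \lor W) \lor (W \to X))): α-rule — add (Z \to Y), ((W \lor W) \lor (W \to X)).
(Z \to Y): β-rule — branch into \lnot Z  //  Y.
  branch 1 (add \lnot Z):
    ((W \lor W) \lor (W \to X)): β-rule — branch into (W \lor W)  //  (W \to X).
      branch 1.1 (add (W \lor W)):
        (W \lor W): β-rule — branch into W  //  W.
          branch 1.1.1 (add W):
            ○ open, literals {W=T, Z=F}.
          branch 1.1.2 (add W):
            ○ open, literals {W=T, Z=F}.
      branch 1.2 (add (W \to X)):
        (W \to X): β-rule — branch into \lnot W  //  X.
          branch 1.2.1 (add \lnot W):
            ○ open, literals {W=F, Z=F}.
          branch 1.2.2 (add X):
            ○ open, literals {X=T, Z=F}.
  branch 2 (add Y):
    ((W \lor W) \lor (W \to X)): β-rule — branch into (W \lor W)  //  (W \to X).
      branch 2.1 (add (W \lor W)):
        (W \lor W): β-rule — branch into W  //  W.
          branch 2.1.1 (add W):
            ○ open, literals {W=T, Y=T}.
          branch 2.1.2 (add W):
            ○ open, literals {W=T, Y=T}.
      branch 2.2 (add (W \to X)):
        (W \to X): β-rule — branch into \lnot W  //  X.
          branch 2.2.1 (add \lnot W):
            ○ open, literals {W=F, Y=T}.
          branch 2.2.2 (add X):
            ○ open, literals {X=T, Y=T}.
0 branches closed, 8 open.
Each open branch fixes some atoms; the unmentioned ones are free. Counting distinct full assignments: branch {W=T, Z=F} (Y, X, V) contributes 8 new; branch {W=T, Z=F} (Y, X, V) contributes 0 new; branch {W=F, Z=F} (Y, X, V) contributes 8 new; branch {X=T, Z=F} (W, Y, V) contributes 0 new; branch {W=T, Y=T} (Z, X, V) contributes 4 new; branch {W=T, Y=T} (Z, X, V) contributes 0 new; branch {W=F, Y=T} (Z, X, V) contributes 4 new; branch {X=T, Y=T} (W, Z, V) contributes 0 new. Total: 24.

24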